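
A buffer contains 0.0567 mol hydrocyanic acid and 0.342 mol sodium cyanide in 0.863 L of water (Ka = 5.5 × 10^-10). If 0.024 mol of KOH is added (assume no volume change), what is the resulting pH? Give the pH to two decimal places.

After neutralization: n(HCN) = 0.0327 mol, n(CN-) = 0.366 mol.
pKa = −log(5.5 × 10^-10) = 9.260
pH = pKa + log([A⁻]/[HA]) = 9.260 + log(0.366/0.0327) = 9.260 +1.049

pH = 10.31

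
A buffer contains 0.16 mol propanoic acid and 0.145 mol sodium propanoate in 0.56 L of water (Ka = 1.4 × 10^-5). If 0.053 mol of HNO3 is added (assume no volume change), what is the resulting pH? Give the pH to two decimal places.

pH = 4.49

Added H+ converts CH3CH2COO- to CH3CH2COOH: CH3CH2COOH → 0.213 mol, CH3CH2COO- → 0.092 mol.
pKa = −log(1.4 × 10^-5) = 4.854
pH = pKa + log(n_CH3CH2COO-/n_CH3CH2COOH) = 4.854 + log(0.092/0.213) = 4.854 + (-0.365)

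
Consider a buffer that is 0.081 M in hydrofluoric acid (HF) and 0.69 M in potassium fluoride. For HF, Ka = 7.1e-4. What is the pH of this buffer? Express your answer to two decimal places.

pH = 4.08

pKa = −log(7.1 × 10^-4) = 3.149
pH = pKa + log([A⁻]/[HA]) = 3.149 + log(0.69/0.081)
pH = 3.149 + (+0.930) = 4.08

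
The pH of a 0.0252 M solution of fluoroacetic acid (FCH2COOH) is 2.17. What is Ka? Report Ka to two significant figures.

Ka = 2.5 × 10^-3

[H+] = 10^(-2.17) = 6.76 × 10^-3 M
At equilibrium [HA] = 0.0252 − 6.76 × 10^-3 = 1.84 × 10^-2 M
Ka = [H+][A-]/[HA] = (6.76 × 10^-3)² / 1.84 × 10^-2 = 2.5 × 10^-3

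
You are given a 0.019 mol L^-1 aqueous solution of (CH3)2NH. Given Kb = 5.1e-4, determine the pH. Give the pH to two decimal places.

(CH3)2NH + H2O ⇌ (CH3)2NH2+ + OH-
Kb = x²/(0.019 − x) = 5.1 × 10^-4
The 5% rule fails; solving x² + Kb·x − Kb·C₀ = 0 exactly:
x = (−Kb + √(Kb² + 4·Kb·C₀))/2 = 2.87 × 10^-3 M
pOH = 2.54, so pH = 14.00 − pOH = 11.46

pH = 11.46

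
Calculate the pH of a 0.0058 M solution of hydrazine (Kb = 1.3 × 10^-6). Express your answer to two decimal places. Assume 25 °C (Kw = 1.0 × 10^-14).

N2H4 + H2O ⇌ N2H5+ + OH-
Kb = [OH-]²/(0.0058 − [OH-]) = 1.3 × 10^-6
Since Kb ≪ C₀, [OH-] ≈ √(Kb·C₀) = 8.68 × 10^-5 M.
([OH-]/C₀ = 1.5% < 5%, so the approximation holds.)
pOH = −log(8.68 × 10^-5) = 4.06; pH = 14.00 − 4.06 = 9.94

pH = 9.94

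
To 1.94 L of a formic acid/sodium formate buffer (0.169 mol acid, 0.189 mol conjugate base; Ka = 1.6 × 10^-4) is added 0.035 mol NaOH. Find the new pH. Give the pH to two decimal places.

pH = 4.02

OH- converts HCOOH to HCOO-: HCOOH → 0.134 mol, HCOO- → 0.224 mol.
pKa = −log(1.6 × 10^-4) = 3.796
pH = pKa + log(n_HCOO-/n_HCOOH) = 3.796 + log(0.224/0.134) = 3.796 + (+0.223)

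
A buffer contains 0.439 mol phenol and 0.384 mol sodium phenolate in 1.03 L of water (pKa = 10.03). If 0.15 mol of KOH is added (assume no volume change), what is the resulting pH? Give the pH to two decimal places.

OH- converts C6H5OH to C6H5O-: C6H5OH → 0.289 mol, C6H5O- → 0.534 mol.
pH = pKa + log([A⁻]/[HA]) = 10.03 + log(0.534/0.289) = 10.03 +0.267

pH = 10.30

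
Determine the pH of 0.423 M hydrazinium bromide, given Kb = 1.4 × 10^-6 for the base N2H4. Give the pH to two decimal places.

N2H5+ is the conjugate acid of the weak base N2H4.
Ka = Kw/Kb = 1.0×10^-14 / 1.4 × 10^-6 = 7.14 × 10^-9
Ka = x²/(0.423 − x) = 7.14 × 10^-9
Since Ka ≪ C₀, x ≈ √(Ka·C₀) = 5.50 × 10^-5 M.
Check: 0.013% ionized — well under 5%, approximation valid.
pH = −log(5.50 × 10^-5) = 4.26

pH = 4.26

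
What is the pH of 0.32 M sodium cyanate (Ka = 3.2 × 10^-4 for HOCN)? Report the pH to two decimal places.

pH = 8.50

OCN- is the conjugate base of the weak acid HOCN.
Kb = Kw/Ka = 1.0×10^-14 / 3.2 × 10^-4 = 3.12 × 10^-11
Kb = x²/(0.32 − x) = 3.12 × 10^-11
Since Kb ≪ C₀, x ≈ √(Kb·C₀) = 3.16 × 10^-6 M.
pOH = −log(3.16 × 10^-6) = 5.50; pH = 14.00 − 5.50 = 8.50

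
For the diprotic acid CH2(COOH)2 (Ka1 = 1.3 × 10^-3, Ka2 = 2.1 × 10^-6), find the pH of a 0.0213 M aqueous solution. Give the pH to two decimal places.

pH = 2.33

Since Ka1 ≫ Ka2, the first ionization dominates [H+].
Ka1 = x²/(0.0213 − x) = 1.3 × 10^-3
Solving the quadratic: x = (−Ka1 + √(Ka1² + 4·Ka1·C₀))/2 = 4.65 × 10^-3 M
pH = −log(4.65 × 10^-3) = 2.33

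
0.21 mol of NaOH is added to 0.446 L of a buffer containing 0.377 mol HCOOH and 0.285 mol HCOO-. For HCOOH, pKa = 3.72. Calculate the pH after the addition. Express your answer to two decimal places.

After neutralization: n(HCOOH) = 0.167 mol, n(HCOO-) = 0.495 mol.
Henderson–Hasselbalch with mole ratio 0.495/0.167: pH = 3.72 + (+0.472)

pH = 4.19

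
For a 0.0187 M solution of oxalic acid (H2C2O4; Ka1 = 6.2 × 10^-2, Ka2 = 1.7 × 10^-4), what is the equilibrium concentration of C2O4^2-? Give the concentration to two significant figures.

1.7 × 10^-4 M

First ionization gives [H+] ≈ [HC2O4-] = 1.50 × 10^-2 M.
Second step: Ka2 = [H+][C2O4^2-]/[HC2O4-] ≈ [C2O4^2-] (since [H+] ≈ [HC2O4-]).
So [C2O4^2-] ≈ Ka2.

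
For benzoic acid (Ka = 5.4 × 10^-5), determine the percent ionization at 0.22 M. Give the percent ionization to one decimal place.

1.6%

C6H5COOH ⇌ C6H5COO- + H+; let x = [H+] at equilibrium.
x ≈ √(Ka·C₀) = √(5.4 × 10^-5 × 0.22) = 3.45 × 10^-3 M
Fraction ionized = 3.45 × 10^-3 / 0.22 = 0.0157 → 1.6%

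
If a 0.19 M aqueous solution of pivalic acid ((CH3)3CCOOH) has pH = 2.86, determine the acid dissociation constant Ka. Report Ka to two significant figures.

[H+] = 10^(-2.86) = 1.38 × 10^-3 M
At equilibrium [HA] = 0.19 − 1.38 × 10^-3 = 1.89 × 10^-1 M
Ka = [H+][A-]/[HA] = (1.38 × 10^-3)² / 1.89 × 10^-1 = 1.0 × 10^-5

Ka = 1.0 × 10^-5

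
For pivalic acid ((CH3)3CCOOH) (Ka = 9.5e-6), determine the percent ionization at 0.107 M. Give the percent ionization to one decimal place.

(CH3)3CCOOH ⇌ (CH3)3CCOO- + H+; let x = [H+] at equilibrium.
x ≈ √(Ka·C₀) = √(9.5 × 10^-6 × 0.107) = 1.01 × 10^-3 M
Fraction ionized = 1.01 × 10^-3 / 0.107 = 0.0094 → 0.9%

0.9%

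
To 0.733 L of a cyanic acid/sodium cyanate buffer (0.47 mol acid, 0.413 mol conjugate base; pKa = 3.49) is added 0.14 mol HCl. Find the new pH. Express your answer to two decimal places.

Added H+ converts OCN- to HOCN: HOCN → 0.61 mol, OCN- → 0.273 mol.
pH = pKa + log(n_OCN-/n_HOCN) = 3.49 + log(0.273/0.61) = 3.49 + (-0.349)

pH = 3.14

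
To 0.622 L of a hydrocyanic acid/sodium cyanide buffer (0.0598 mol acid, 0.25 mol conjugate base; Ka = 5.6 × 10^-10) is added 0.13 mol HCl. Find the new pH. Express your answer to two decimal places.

After neutralization: n(HCN) = 0.19 mol, n(CN-) = 0.12 mol.
pKa = −log(5.6 × 10^-10) = 9.252
pH = pKa + log(n_CN-/n_HCN) = 9.252 + log(0.12/0.19) = 9.252 + (-0.200)

pH = 9.05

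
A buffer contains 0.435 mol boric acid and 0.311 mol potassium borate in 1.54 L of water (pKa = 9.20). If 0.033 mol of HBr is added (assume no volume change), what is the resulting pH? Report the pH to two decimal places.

pH = 8.97

After neutralization: n(B(OH)3) = 0.468 mol, n(B(OH)4-) = 0.278 mol.
pH = pKa + log(n_B(OH)4-/n_B(OH)3) = 9.20 + log(0.278/0.468) = 9.20 + (-0.226)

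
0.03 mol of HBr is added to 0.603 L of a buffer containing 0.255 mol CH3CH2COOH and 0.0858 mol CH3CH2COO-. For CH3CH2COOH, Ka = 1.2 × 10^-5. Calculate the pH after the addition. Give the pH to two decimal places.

After neutralization: n(CH3CH2COOH) = 0.285 mol, n(CH3CH2COO-) = 0.0558 mol.
pKa = −log(1.2 × 10^-5) = 4.921
pH = pKa + log(n_CH3CH2COO-/n_CH3CH2COOH) = 4.921 + log(0.0558/0.285) = 4.921 + (-0.708)

pH = 4.21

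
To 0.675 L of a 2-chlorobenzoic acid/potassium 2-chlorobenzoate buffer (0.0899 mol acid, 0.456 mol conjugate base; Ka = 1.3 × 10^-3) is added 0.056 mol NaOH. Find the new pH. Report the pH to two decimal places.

pH = 4.07

OH- converts ClC6H4COOH to ClC6H4COO-: ClC6H4COOH → 0.0339 mol, ClC6H4COO- → 0.512 mol.
pKa = −log(1.3 × 10^-3) = 2.886
pH = pKa + log([A⁻]/[HA]) = 2.886 + log(0.512/0.0339) = 2.886 +1.179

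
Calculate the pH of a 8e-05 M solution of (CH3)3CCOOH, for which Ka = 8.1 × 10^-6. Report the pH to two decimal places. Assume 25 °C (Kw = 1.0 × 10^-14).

pH = 4.66

(CH3)3CCOOH ⇌ (CH3)3CCOO- + H+
Let x = [H+] at equilibrium. Ka = x²/(8e-05 − x).
x is not negligible relative to C₀; solve x² + 8.1e-06·x − 6.48e-10 = 0.
x = (−Ka + √(Ka² + 4·Ka·C₀))/2 = 2.17 × 10^-5 M
pH = −log(2.17 × 10^-5) = 4.66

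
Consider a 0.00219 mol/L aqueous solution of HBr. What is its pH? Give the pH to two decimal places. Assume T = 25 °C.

pH = 2.66

HBr is a strong acid and dissociates completely, so [H+] = 0.00219 M.
pH = -log(0.00219) = 2.66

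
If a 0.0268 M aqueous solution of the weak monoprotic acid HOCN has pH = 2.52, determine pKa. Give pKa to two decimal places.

[H+] = 10^(-2.52) = 3.02 × 10^-3 M
At equilibrium [HA] = 0.0268 − 3.02 × 10^-3 = 2.38 × 10^-2 M
Ka = [H+][A-]/[HA] = (3.02 × 10^-3)² / 2.38 × 10^-2 = 3.83 × 10^-4
pKa = -log(3.83 × 10^-4) = 3.42

pKa = 3.42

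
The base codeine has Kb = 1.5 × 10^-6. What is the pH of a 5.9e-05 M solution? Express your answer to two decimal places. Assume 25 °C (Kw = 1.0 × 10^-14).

C18H21NO3 + H2O ⇌ C18H22NO3+ + OH-
From the ICE table, Kb = x²/(5.9e-05 − x) = 1.5 × 10^-6.
The 5% rule fails; solving x² + Kb·x − Kb·C₀ = 0 exactly:
x = (−Kb + √(Kb² + 4·Kb·C₀))/2 = 8.69 × 10^-6 M
pOH = 5.06, so pH = 14.00 − pOH = 8.94

pH = 8.94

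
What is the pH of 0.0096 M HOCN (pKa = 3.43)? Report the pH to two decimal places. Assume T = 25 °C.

HOCN ⇌ OCN- + H+
Ka = 10^(−3.43) = 3.72 × 10^-4
From the ICE table, Ka = x²/(0.0096 − x) = 3.72 × 10^-4.
The 5% rule fails; solving x² + Ka·x − Ka·C₀ = 0 exactly:
x = (−Ka + √(Ka² + 4·Ka·C₀))/2 = 1.71 × 10^-3 M
pH = −log[H+] = −log(1.71 × 10^-3) = 2.77

pH = 2.77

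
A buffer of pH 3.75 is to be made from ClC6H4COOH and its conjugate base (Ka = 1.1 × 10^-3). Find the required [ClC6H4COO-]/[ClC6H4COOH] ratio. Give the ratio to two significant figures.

pKa = -log(1.1 × 10^-3) = 2.959
pH = pKa + log(r) ⇒ log(r) = 3.75 − 2.959 = +0.791
r = [ClC6H4COO-]/[ClC6H4COOH] = 10^(+0.791) = 6.18

ratio = 6.2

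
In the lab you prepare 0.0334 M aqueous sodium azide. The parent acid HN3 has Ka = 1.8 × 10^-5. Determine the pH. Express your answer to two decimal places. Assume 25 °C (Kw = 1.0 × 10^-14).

N3- is the conjugate base of the weak acid HN3.
Kb = Kw/Ka = 1.0×10^-14 / 1.8 × 10^-5 = 5.56 × 10^-10
From the ICE table, Kb = [OH-]²/(0.0334 − [OH-]) = 5.56 × 10^-10.
Assume [OH-] ≪ 0.0334: [OH-] ≈ √(5.56 × 10^-10 × 0.0334) = 4.31 × 10^-6 M
pOH = 5.37, so pH = 14.00 − pOH = 8.63

pH = 8.63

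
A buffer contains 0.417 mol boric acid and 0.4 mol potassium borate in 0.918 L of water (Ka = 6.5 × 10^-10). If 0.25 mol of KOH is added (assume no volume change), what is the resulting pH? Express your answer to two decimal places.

pH = 9.78

OH- converts B(OH)3 to B(OH)4-: B(OH)3 → 0.167 mol, B(OH)4- → 0.65 mol.
pKa = −log(6.5 × 10^-10) = 9.187
pH = pKa + log(n_B(OH)4-/n_B(OH)3) = 9.187 + log(0.65/0.167) = 9.187 + (+0.590)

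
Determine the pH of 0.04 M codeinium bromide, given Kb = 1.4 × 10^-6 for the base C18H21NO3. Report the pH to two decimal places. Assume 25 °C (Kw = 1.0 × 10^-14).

pH = 4.77

C18H22NO3+ is the conjugate acid of the weak base C18H21NO3.
Ka = Kw/Kb = 1.0×10^-14 / 1.4 × 10^-6 = 7.14 × 10^-9
From the ICE table, Ka = [H+]²/(0.04 − [H+]) = 7.14 × 10^-9.
Since Ka ≪ C₀, [H+] ≈ √(Ka·C₀) = 1.69 × 10^-5 M.
pH = −log(1.69 × 10^-5) = 4.77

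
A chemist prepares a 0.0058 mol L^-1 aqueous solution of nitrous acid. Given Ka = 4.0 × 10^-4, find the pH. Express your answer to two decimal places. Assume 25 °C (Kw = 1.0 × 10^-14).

HNO2 ⇌ NO2- + H+
Ka = [H+]²/(0.0058 − [H+]) = 4.0 × 10^-4
[H+] is not negligible relative to C₀; solve [H+]² + 0.0004·[H+] − 2.32e-06 = 0.
[H+] = (−Ka + √(Ka² + 4·Ka·C₀))/2 = 1.34 × 10^-3 M
pH = −log(1.34 × 10^-3) = 2.87

pH = 2.87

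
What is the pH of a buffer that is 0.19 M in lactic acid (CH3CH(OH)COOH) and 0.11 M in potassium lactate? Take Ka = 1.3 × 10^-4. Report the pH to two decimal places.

pKa = −log(1.3 × 10^-4) = 3.886
Using pH = pKa + log([base]/[acid]) with [base]/[acid] = 0.11/0.19:
pH = 3.886 + (-0.237) = 3.65

pH = 3.65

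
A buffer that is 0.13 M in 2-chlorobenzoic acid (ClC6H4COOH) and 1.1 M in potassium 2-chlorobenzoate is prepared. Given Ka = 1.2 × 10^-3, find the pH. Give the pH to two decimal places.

pH = 3.85

pKa = −log(1.2 × 10^-3) = 2.921
Henderson–Hasselbalch: pH = pKa + log([ClC6H4COO-]/[ClC6H4COOH]) = 2.921 + log(1.1/0.13)
pH = 2.921 + (+0.927) = 3.85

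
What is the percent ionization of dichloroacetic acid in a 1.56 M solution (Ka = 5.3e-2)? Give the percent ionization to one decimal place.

16.8%

Cl2CHCOOH ⇌ Cl2CHCOO- + H+; let x = [H+] at equilibrium.
Solve x² + 0.053x − 0.0827 = 0 → x = 2.62 × 10^-1 M
% ionization = x/C₀ × 100% = 2.62 × 10^-1/1.56 × 100% = 16.8%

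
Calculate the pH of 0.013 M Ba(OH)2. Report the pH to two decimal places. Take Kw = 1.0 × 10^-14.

Ba(OH)2 is a strong base (each formula unit releases 2 OH-); [OH-] = 0.026 M.
pOH = -log(0.026) = 1.59
pH = 14.00 - 1.59 = 12.41

pH = 12.41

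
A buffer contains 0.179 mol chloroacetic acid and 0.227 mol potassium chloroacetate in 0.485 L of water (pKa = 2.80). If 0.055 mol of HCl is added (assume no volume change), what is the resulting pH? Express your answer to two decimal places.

After neutralization: n(ClCH2COOH) = 0.234 mol, n(ClCH2COO-) = 0.172 mol.
Henderson–Hasselbalch with mole ratio 0.172/0.234: pH = 2.80 + (-0.134)

pH = 2.67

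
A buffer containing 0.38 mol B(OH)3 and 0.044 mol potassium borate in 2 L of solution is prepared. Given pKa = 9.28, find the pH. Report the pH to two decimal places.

Henderson–Hasselbalch: pH = pKa + log([B(OH)4-]/[B(OH)3]) = 9.28 + log(0.044/0.38)
pH = 9.28 + (-0.936) = 8.34

pH = 8.34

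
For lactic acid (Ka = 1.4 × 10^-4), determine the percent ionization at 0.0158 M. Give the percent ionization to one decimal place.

CH3CH(OH)COOH ⇌ CH3CH(OH)COO- + H+; let x = [H+] at equilibrium.
Solve x² + 0.00014x − 2.21e-06 = 0 → x = 1.42 × 10^-3 M
% ionization = x/C₀ × 100% = 1.42 × 10^-3/0.0158 × 100% = 9.0%

9.0%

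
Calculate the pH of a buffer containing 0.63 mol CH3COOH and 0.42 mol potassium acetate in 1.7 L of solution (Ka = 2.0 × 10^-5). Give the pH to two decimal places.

pH = 4.52

pKa = −log(2.0 × 10^-5) = 4.699
pH = pKa + log([A⁻]/[HA]) = 4.699 + log(0.42/0.63)
pH = 4.699 + (-0.176) = 4.52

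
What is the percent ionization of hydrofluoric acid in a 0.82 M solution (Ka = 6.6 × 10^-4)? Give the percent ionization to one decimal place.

HF ⇌ F- + H+; let x = [H+] at equilibrium.
x ≈ √(Ka·C₀) = √(6.6 × 10^-4 × 0.82) = 2.33 × 10^-2 M
% ionization = x/C₀ × 100% = 2.33 × 10^-2/0.82 × 100% = 2.8%

2.8%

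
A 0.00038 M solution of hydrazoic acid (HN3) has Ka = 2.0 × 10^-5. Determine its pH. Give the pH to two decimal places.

HN3 ⇌ N3- + H+
Ka = x²/(0.00038 − x) = 2.0 × 10^-5
Here C₀/Ka ≈ 19, so the small-x approximation fails. Use the quadratic:
x = (−Ka + √(Ka² + 4·Ka·C₀))/2 = 7.77 × 10^-5 M
pH = −log(7.77 × 10^-5) = 4.11

pH = 4.11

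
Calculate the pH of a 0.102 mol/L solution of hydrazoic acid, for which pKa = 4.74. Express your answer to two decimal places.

HN3 ⇌ N3- + H+
Ka = 10^(−4.74) = 1.82 × 10^-5
Let x = [H+] at equilibrium. Ka = x²/(0.102 − x).
Neglecting x in the denominator: x = √(1.82 × 10^-5 × 0.102) = 1.36 × 10^-3 M
(x/C₀ = 1.3% < 5%, so the approximation holds.)
pH = −log[H+] = −log(1.36 × 10^-3) = 2.87

pH = 2.87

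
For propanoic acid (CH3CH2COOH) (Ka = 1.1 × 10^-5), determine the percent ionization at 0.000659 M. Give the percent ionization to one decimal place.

CH3CH2COOH ⇌ CH3CH2COO- + H+; let x = [H+] at equilibrium.
Ka = x²/(C₀ − x); solving the quadratic gives x = 7.98 × 10^-5 M.
Fraction ionized = 7.98 × 10^-5 / 0.000659 = 0.1211 → 12.1%

12.1%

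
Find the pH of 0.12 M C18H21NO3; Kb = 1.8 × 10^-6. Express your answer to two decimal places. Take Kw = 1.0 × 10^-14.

C18H21NO3 + H2O ⇌ C18H22NO3+ + OH-
From the ICE table, Kb = [OH-]²/(0.12 − [OH-]) = 1.8 × 10^-6.
Assume [OH-] ≪ 0.12: [OH-] ≈ √(1.8 × 10^-6 × 0.12) = 4.65 × 10^-4 M
pOH = 3.33, so pH = 14.00 − pOH = 10.67

pH = 10.67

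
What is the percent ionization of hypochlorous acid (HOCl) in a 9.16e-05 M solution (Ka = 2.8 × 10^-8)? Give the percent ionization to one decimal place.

HOCl ⇌ OCl- + H+; let x = [H+] at equilibrium.
x ≈ √(Ka·C₀) = √(2.8 × 10^-8 × 9.16e-05) = 1.60 × 10^-6 M
Fraction ionized = 1.60 × 10^-6 / 9.16e-05 = 0.0175 → 1.7%

1.7%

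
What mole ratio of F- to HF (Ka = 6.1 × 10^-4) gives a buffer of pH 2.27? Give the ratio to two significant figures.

ratio = 0.11

pKa = -log(6.1 × 10^-4) = 3.215
pH = pKa + log(r) ⇒ log(r) = 2.27 − 3.215 = -0.945
r = [F-]/[HF] = 10^(-0.945) = 0.114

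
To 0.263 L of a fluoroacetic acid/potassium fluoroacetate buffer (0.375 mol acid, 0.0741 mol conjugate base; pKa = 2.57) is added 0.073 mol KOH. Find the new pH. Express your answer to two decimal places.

pH = 2.26

OH- converts FCH2COOH to FCH2COO-: FCH2COOH → 0.302 mol, FCH2COO- → 0.147 mol.
Henderson–Hasselbalch with mole ratio 0.147/0.302: pH = 2.57 + (-0.313)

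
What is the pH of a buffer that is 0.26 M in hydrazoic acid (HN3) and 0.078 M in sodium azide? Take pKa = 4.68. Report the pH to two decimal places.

pH = 4.16

Using pH = pKa + log([base]/[acid]) with [base]/[acid] = 0.078/0.26:
pH = 4.68 + (-0.523) = 4.16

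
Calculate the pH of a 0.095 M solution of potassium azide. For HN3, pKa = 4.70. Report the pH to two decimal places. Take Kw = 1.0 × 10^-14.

N3- is the conjugate base of the weak acid HN3.
Ka = 10^(−4.70) = 2.00 × 10^-5
Kb = Kw/Ka = 1.0×10^-14 / 2.00 × 10^-5 = 5.00 × 10^-10
From the ICE table, Kb = [OH-]²/(0.095 − [OH-]) = 5.00 × 10^-10.
Since Kb ≪ C₀, [OH-] ≈ √(Kb·C₀) = 6.89 × 10^-6 M.
Check: 0.0073% ionized — well under 5%, approximation valid.
pOH = 5.16, so pH = 14.00 − pOH = 8.84

pH = 8.84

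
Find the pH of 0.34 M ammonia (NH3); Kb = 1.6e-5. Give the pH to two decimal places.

pH = 11.37

NH3 + H2O ⇌ NH4+ + OH-
From the ICE table, Kb = x²/(0.34 − x) = 1.6 × 10^-5.
Assume x ≪ 0.34: x ≈ √(1.6 × 10^-5 × 0.34) = 2.33 × 10^-3 M
Check: 0.69% ionized — well under 5%, approximation valid.
pOH = −log(2.33 × 10^-3) = 2.63; pH = 14.00 − 2.63 = 11.37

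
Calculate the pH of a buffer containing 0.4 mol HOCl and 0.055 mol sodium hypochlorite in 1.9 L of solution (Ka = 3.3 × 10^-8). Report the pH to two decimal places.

pKa = −log(3.3 × 10^-8) = 7.481
Henderson–Hasselbalch: pH = pKa + log([OCl-]/[HOCl]) = 7.481 + log(0.055/0.4)
pH = 7.481 + (-0.862) = 6.62

pH = 6.62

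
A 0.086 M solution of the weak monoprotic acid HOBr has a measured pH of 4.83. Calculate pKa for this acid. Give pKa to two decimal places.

pKa = 8.59

[H+] = 10^(-4.83) = 1.48 × 10^-5 M
At equilibrium [HA] = 0.086 − 1.48 × 10^-5 = 8.60 × 10^-2 M
Ka = [H+][A-]/[HA] = (1.48 × 10^-5)² / 8.60 × 10^-2 = 2.55 × 10^-9
pKa = -log(2.55 × 10^-9) = 8.59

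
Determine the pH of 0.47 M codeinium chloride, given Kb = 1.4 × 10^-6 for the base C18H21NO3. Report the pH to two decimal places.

C18H22NO3+ is the conjugate acid of the weak base C18H21NO3.
Ka = Kw/Kb = 1.0×10^-14 / 1.4 × 10^-6 = 7.14 × 10^-9
Ka = [H+]²/(0.47 − [H+]) = 7.14 × 10^-9
Assume [H+] ≪ 0.47: [H+] ≈ √(7.14 × 10^-9 × 0.47) = 5.79 × 10^-5 M
pH = −log[H+] = −log(5.79 × 10^-5) = 4.24

pH = 4.24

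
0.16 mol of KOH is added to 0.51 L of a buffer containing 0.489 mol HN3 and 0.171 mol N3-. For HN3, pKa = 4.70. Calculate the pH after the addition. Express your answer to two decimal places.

After neutralization: n(HN3) = 0.329 mol, n(N3-) = 0.331 mol.
pH = pKa + log([A⁻]/[HA]) = 4.70 + log(0.331/0.329) = 4.70 +0.003

pH = 4.70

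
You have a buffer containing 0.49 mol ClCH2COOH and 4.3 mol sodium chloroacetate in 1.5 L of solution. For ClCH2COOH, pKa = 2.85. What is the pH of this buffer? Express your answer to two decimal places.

Henderson–Hasselbalch: pH = pKa + log([ClCH2COO-]/[ClCH2COOH]) = 2.85 + log(4.3/0.49)
pH = 2.85 + (+0.943) = 3.79

pH = 3.79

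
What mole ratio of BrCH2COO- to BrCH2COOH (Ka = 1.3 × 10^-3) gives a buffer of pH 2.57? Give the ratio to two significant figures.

pKa = -log(1.3 × 10^-3) = 2.886
pH = pKa + log(r) ⇒ log(r) = 2.57 − 2.886 = -0.316
r = [BrCH2COO-]/[BrCH2COOH] = 10^(-0.316) = 0.483

ratio = 0.48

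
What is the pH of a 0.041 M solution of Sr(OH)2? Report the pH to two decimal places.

Sr(OH)2 is a strong base (each formula unit releases 2 OH-); [OH-] = 0.082 M.
pOH = -log(0.082) = 1.09
pH = 14.00 - 1.09 = 12.91

pH = 12.91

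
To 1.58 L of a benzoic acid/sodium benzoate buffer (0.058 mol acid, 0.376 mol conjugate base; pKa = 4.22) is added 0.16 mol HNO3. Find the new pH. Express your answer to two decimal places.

pH = 4.22

Added H+ converts C6H5COO- to C6H5COOH: C6H5COOH → 0.218 mol, C6H5COO- → 0.216 mol.
Henderson–Hasselbalch with mole ratio 0.216/0.218: pH = 4.22 + (-0.004)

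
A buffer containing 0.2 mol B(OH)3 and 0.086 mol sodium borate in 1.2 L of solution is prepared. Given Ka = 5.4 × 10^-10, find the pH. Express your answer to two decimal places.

pKa = −log(5.4 × 10^-10) = 9.268
pH = pKa + log([A⁻]/[HA]) = 9.268 + log(0.086/0.2)
pH = 9.268 + (-0.367) = 8.90

pH = 8.90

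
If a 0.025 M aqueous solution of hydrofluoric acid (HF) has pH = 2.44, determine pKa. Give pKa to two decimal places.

[H+] = 10^(-2.44) = 3.63 × 10^-3 M
At equilibrium [HA] = 0.025 − 3.63 × 10^-3 = 2.14 × 10^-2 M
Ka = [H+][A-]/[HA] = (3.63 × 10^-3)² / 2.14 × 10^-2 = 6.16 × 10^-4
pKa = -log(6.16 × 10^-4) = 3.21

pKa = 3.21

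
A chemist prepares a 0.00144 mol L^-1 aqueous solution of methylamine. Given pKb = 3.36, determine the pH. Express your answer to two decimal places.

pH = 10.78

CH3NH2 + H2O ⇌ CH3NH3+ + OH-
Kb = 10^(−3.36) = 4.37 × 10^-4
From the ICE table, Kb = [OH-]²/(0.00144 − [OH-]) = 4.37 × 10^-4.
The 5% rule fails; solving [OH-]² + Kb·[OH-] − Kb·C₀ = 0 exactly:
[OH-] = (−Kb + √(Kb² + 4·Kb·C₀))/2 = 6.04 × 10^-4 M
pOH = 3.22, so pH = 14.00 − pOH = 10.78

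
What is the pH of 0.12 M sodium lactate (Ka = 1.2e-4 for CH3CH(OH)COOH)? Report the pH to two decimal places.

CH3CH(OH)COO- is the conjugate base of the weak acid CH3CH(OH)COOH.
Kb = Kw/Ka = 1.0×10^-14 / 1.2 × 10^-4 = 8.33 × 10^-11
From the ICE table, Kb = [OH-]²/(0.12 − [OH-]) = 8.33 × 10^-11.
Assume [OH-] ≪ 0.12: [OH-] ≈ √(8.33 × 10^-11 × 0.12) = 3.16 × 10^-6 M
Check: 0.0026% ionized — well under 5%, approximation valid.
pOH = 5.50, so pH = 14.00 − pOH = 8.50

pH = 8.50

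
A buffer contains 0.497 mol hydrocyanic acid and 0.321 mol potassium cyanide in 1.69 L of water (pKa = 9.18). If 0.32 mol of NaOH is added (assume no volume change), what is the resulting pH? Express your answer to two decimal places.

OH- converts HCN to CN-: HCN → 0.177 mol, CN- → 0.641 mol.
pH = pKa + log(n_CN-/n_HCN) = 9.18 + log(0.641/0.177) = 9.18 + (+0.559)

pH = 9.74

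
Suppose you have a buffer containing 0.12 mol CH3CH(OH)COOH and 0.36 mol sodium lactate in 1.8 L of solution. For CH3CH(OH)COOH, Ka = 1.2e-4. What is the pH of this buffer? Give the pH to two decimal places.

pKa = −log(1.2 × 10^-4) = 3.921
Using pH = pKa + log([base]/[acid]) with [base]/[acid] = 0.36/0.12:
pH = 3.921 + (+0.477) = 4.40

pH = 4.40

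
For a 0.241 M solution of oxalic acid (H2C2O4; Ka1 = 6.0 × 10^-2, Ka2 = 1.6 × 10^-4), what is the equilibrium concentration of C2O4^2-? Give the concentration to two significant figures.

1.6 × 10^-4 M

First ionization gives [H+] ≈ [HC2O4-] = 9.39 × 10^-2 M.
Second step: Ka2 = [H+][C2O4^2-]/[HC2O4-] ≈ [C2O4^2-] (since [H+] ≈ [HC2O4-]).
So [C2O4^2-] ≈ Ka2.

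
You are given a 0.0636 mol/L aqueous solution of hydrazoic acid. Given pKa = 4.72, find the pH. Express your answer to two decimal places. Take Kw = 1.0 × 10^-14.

HN3 ⇌ N3- + H+
Ka = 10^(−4.72) = 1.91 × 10^-5
From the ICE table, Ka = x²/(0.0636 − x) = 1.91 × 10^-5.
Assume x ≪ 0.0636: x ≈ √(1.91 × 10^-5 × 0.0636) = 1.10 × 10^-3 M
Check: 1.7% ionized — well under 5%, approximation valid.
pH = −log[H+] = −log(1.10 × 10^-3) = 2.96

pH = 2.96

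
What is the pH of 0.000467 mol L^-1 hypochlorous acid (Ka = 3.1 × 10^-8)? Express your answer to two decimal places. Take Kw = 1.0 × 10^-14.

pH = 5.42

HOCl ⇌ OCl- + H+
Ka = x²/(0.000467 − x) = 3.1 × 10^-8
Neglecting x in the denominator: x = √(3.1 × 10^-8 × 0.000467) = 3.80 × 10^-6 M
pH = −log[H+] = −log(3.80 × 10^-6) = 5.42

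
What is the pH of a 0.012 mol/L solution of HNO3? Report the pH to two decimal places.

pH = 1.92

HNO3 is a strong acid and dissociates completely, so [H+] = 0.012 M.
pH = -log(0.012) = 1.92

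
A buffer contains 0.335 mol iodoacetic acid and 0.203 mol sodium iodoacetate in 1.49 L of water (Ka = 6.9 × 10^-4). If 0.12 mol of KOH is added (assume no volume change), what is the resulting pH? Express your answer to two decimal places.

pH = 3.34

OH- converts ICH2COOH to ICH2COO-: ICH2COOH → 0.215 mol, ICH2COO- → 0.323 mol.
pKa = −log(6.9 × 10^-4) = 3.161
Henderson–Hasselbalch with mole ratio 0.323/0.215: pH = 3.161 + (+0.177)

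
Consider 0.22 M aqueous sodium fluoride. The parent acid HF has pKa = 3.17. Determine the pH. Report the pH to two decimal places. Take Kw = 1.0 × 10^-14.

pH = 8.26

F- is the conjugate base of the weak acid HF.
Ka = 10^(−3.17) = 6.76 × 10^-4
Kb = Kw/Ka = 1.0×10^-14 / 6.76 × 10^-4 = 1.48 × 10^-11
Kb = [OH-]²/(0.22 − [OH-]) = 1.48 × 10^-11
Assume [OH-] ≪ 0.22: [OH-] ≈ √(1.48 × 10^-11 × 0.22) = 1.80 × 10^-6 M
pOH = 5.74, so pH = 14.00 − pOH = 8.26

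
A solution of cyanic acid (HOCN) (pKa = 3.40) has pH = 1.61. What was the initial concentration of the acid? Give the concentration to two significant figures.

C₀ = 1.5 M

[H+] = 10^(-1.61) = 2.45 × 10^-2 M = x
Ka = 10^(−3.40) = 3.98 × 10^-4
Ka = x²/(C₀ − x) ⇒ C₀ = x + x²/Ka
C₀ = 2.45 × 10^-2 + (2.45 × 10^-2)²/(3.98 × 10^-4) = 1.53 M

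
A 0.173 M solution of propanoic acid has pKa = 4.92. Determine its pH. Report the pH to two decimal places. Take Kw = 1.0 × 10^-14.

pH = 2.84

CH3CH2COOH ⇌ CH3CH2COO- + H+
Ka = 10^(−4.92) = 1.20 × 10^-5
From the ICE table, Ka = [H+]²/(0.173 − [H+]) = 1.20 × 10^-5.
Neglecting [H+] in the denominator: [H+] = √(1.20 × 10^-5 × 0.173) = 1.44 × 10^-3 M
pH = −log(1.44 × 10^-3) = 2.84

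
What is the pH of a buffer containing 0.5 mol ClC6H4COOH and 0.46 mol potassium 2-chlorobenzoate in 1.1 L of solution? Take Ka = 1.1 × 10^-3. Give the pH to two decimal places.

pH = 2.92

pKa = −log(1.1 × 10^-3) = 2.959
Henderson–Hasselbalch: pH = pKa + log([ClC6H4COO-]/[ClC6H4COOH]) = 2.959 + log(0.46/0.5)
pH = 2.959 + (-0.036) = 2.92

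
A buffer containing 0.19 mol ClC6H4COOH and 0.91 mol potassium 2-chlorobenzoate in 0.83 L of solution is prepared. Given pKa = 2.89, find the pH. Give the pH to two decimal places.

pH = 3.57

Using pH = pKa + log([base]/[acid]) with [base]/[acid] = 0.91/0.19:
pH = 2.89 + (+0.680) = 3.57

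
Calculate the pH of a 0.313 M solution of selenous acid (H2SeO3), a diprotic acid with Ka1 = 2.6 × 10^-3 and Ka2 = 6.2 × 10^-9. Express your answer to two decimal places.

pH = 1.56

Ka1 ≫ Ka2, so treat the first dissociation as the only significant source of H+.
Ka1 = x²/(0.313 − x) = 2.6 × 10^-3
Solving the quadratic: x = (−Ka1 + √(Ka1² + 4·Ka1·C₀))/2 = 2.73 × 10^-2 M
pH = −log(2.73 × 10^-2) = 1.56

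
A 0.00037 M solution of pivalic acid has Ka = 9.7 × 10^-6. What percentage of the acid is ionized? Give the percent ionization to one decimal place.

(CH3)3CCOOH ⇌ (CH3)3CCOO- + H+; let x = [H+] at equilibrium.
Solve x² + 9.7e-06x − 3.59e-09 = 0 → x = 5.53 × 10^-5 M
Fraction ionized = 5.53 × 10^-5 / 0.00037 = 0.1495 → 14.9%

14.9%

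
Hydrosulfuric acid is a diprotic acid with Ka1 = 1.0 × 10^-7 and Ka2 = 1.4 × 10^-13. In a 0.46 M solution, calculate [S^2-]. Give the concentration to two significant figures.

1.4 × 10^-13 M

First ionization gives [H+] ≈ [HS-] = 2.14 × 10^-4 M.
Second step: Ka2 = [H+][S^2-]/[HS-] ≈ [S^2-] (since [H+] ≈ [HS-]).
So [S^2-] ≈ Ka2.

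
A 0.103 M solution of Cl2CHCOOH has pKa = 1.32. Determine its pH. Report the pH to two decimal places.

pH = 1.30

Cl2CHCOOH ⇌ Cl2CHCOO- + H+
Ka = 10^(−1.32) = 4.79 × 10^-2
From the ICE table, Ka = x²/(0.103 − x) = 4.79 × 10^-2.
Here C₀/Ka ≈ 2.15, so the small-x approximation fails. Use the quadratic:
x = (−Ka + √(Ka² + 4·Ka·C₀))/2 = 5.03 × 10^-2 M
pH = −log[H+] = −log(5.03 × 10^-2) = 1.30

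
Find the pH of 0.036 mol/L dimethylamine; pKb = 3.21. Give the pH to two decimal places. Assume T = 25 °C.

pH = 11.64

(CH3)2NH + H2O ⇌ (CH3)2NH2+ + OH-
Kb = 10^(−3.21) = 6.17 × 10^-4
Kb = x²/(0.036 − x) = 6.17 × 10^-4
Here C₀/Kb ≈ 58.3, so the small-x approximation fails. Use the quadratic:
x = [−0.000617 + √(0.000617² + 8.88e-05)]/2 = 4.41 × 10^-3 M
pOH = −log(4.41 × 10^-3) = 2.36; pH = 14.00 − 2.36 = 11.64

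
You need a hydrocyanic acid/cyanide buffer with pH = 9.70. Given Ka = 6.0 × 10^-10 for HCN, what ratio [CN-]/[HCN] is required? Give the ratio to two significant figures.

pKa = -log(6.0 × 10^-10) = 9.222
pH = pKa + log(r) ⇒ log(r) = 9.70 − 9.222 = +0.478
r = [CN-]/[HCN] = 10^(+0.478) = 3.01

ratio = 3.0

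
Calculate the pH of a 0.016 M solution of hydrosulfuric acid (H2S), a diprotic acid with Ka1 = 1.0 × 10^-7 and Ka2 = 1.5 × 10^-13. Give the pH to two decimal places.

Ka1 ≫ Ka2, so treat the first dissociation as the only significant source of H+.
Ka1 = x²/(0.016 − x) = 1.0 × 10^-7
x ≈ √(1.0 × 10^-7 × 0.016) = 4.00 × 10^-5 M
pH = −log(4.00 × 10^-5) = 4.40

pH = 4.40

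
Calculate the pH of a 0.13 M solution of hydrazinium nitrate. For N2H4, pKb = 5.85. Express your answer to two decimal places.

N2H5+ is the conjugate acid of the weak base N2H4.
Kb = 10^(−5.85) = 1.41 × 10^-6
Ka = Kw/Kb = 1.0×10^-14 / 1.41 × 10^-6 = 7.09 × 10^-9
From the ICE table, Ka = x²/(0.13 − x) = 7.09 × 10^-9.
Assume x ≪ 0.13: x ≈ √(7.09 × 10^-9 × 0.13) = 3.04 × 10^-5 M
(x/C₀ = 0.023% < 5%, so the approximation holds.)
pH = −log[H+] = −log(3.04 × 10^-5) = 4.52

pH = 4.52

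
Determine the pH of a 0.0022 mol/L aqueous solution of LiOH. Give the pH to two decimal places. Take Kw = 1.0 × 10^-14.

LiOH is a strong base; [OH-] = 0.0022 M.
pOH = -log(0.0022) = 2.66
pH = 14.00 - 2.66 = 11.34

pH = 11.34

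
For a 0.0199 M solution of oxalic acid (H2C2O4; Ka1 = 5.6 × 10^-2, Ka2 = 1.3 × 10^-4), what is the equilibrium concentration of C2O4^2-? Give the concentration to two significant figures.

1.3 × 10^-4 M

First ionization gives [H+] ≈ [HC2O4-] = 1.56 × 10^-2 M.
Second step: Ka2 = [H+][C2O4^2-]/[HC2O4-] ≈ [C2O4^2-] (since [H+] ≈ [HC2O4-]).
So [C2O4^2-] ≈ Ka2.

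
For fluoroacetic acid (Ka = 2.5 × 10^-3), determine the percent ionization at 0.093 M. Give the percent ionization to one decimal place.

15.1%

FCH2COOH ⇌ FCH2COO- + H+; let x = [H+] at equilibrium.
Solve x² + 0.0025x − 0.000233 = 0 → x = 1.40 × 10^-2 M
Fraction ionized = 1.40 × 10^-2 / 0.093 = 0.1505 → 15.1%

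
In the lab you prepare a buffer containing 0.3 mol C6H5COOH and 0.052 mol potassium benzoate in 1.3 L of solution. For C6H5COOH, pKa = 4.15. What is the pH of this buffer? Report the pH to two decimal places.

pH = 3.39

pH = pKa + log([A⁻]/[HA]) = 4.15 + log(0.052/0.3)
pH = 4.15 + (-0.761) = 3.39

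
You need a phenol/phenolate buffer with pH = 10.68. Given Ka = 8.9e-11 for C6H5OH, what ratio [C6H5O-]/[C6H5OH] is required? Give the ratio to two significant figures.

ratio = 4.3

pKa = -log(8.9 × 10^-11) = 10.051
pH = pKa + log(r) ⇒ log(r) = 10.68 − 10.051 = +0.629
r = [C6H5O-]/[C6H5OH] = 10^(+0.629) = 4.26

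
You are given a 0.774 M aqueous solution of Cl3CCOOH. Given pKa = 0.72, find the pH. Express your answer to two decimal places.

pH = 0.52

Cl3CCOOH ⇌ Cl3CCOO- + H+
Ka = 10^(−0.72) = 1.91 × 10^-1
Ka = [H+]²/(0.774 − [H+]) = 1.91 × 10^-1
Here C₀/Ka ≈ 4.05, so the small-[H+] approximation fails. Use the quadratic:
[H+] = (−Ka + √(Ka² + 4·Ka·C₀))/2 = 3.01 × 10^-1 M
pH = −log[H+] = −log(3.01 × 10^-1) = 0.52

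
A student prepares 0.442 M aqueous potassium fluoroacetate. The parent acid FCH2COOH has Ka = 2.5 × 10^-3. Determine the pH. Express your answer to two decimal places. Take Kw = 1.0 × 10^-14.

pH = 8.12

FCH2COO- is the conjugate base of the weak acid FCH2COOH.
Kb = Kw/Ka = 1.0×10^-14 / 2.5 × 10^-3 = 4.00 × 10^-12
From the ICE table, Kb = [OH-]²/(0.442 − [OH-]) = 4.00 × 10^-12.
Assume [OH-] ≪ 0.442: [OH-] ≈ √(4.00 × 10^-12 × 0.442) = 1.33 × 10^-6 M
([OH-]/C₀ = 0.0003% < 5%, so the approximation holds.)
pOH = −log(1.33 × 10^-6) = 5.88; pH = 14.00 − 5.88 = 8.12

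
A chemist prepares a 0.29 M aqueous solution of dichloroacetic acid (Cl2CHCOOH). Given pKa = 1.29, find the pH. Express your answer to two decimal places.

Cl2CHCOOH ⇌ Cl2CHCOO- + H+
Ka = 10^(−1.29) = 5.13 × 10^-2
Ka = x²/(0.29 − x) = 5.13 × 10^-2
x is not negligible relative to C₀; solve x² + 0.0513·x − 0.0149 = 0.
x = (−Ka + √(Ka² + 4·Ka·C₀))/2 = 9.90 × 10^-2 M
pH = −log[H+] = −log(9.90 × 10^-2) = 1.00

pH = 1.00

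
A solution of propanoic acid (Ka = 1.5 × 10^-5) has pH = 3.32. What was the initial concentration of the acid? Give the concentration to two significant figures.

C₀ = 1.6 × 10^-2 M

[H+] = 10^(-3.32) = 4.79 × 10^-4 M = x
Ka = x²/(C₀ − x) ⇒ C₀ = x + x²/Ka
C₀ = 4.79 × 10^-4 + (4.79 × 10^-4)²/(1.5 × 10^-5) = 1.58 × 10^-2 M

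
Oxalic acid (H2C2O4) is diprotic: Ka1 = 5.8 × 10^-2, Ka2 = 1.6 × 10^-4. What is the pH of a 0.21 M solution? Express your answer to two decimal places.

pH = 1.07

Ka1 ≫ Ka2, so treat the first dissociation as the only significant source of H+.
Ka1 = x²/(0.21 − x) = 5.8 × 10^-2
Solving the quadratic: x = (−Ka1 + √(Ka1² + 4·Ka1·C₀))/2 = 8.51 × 10^-2 M
pH = −log(8.51 × 10^-2) = 1.07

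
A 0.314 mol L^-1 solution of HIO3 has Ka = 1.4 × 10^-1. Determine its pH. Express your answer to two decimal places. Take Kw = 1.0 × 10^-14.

HIO3 ⇌ IO3- + H+
From the ICE table, Ka = x²/(0.314 − x) = 1.4 × 10^-1.
x is not negligible relative to C₀; solve x² + 0.14·x − 0.044 = 0.
x = (−Ka + √(Ka² + 4·Ka·C₀))/2 = 1.51 × 10^-1 M
pH = −log[H+] = −log(1.51 × 10^-1) = 0.82

pH = 0.82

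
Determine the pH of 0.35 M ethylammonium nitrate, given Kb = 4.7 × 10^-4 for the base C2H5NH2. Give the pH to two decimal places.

pH = 5.56

C2H5NH3+ is the conjugate acid of the weak base C2H5NH2.
Ka = Kw/Kb = 1.0×10^-14 / 4.7 × 10^-4 = 2.13 × 10^-11
Ka = [H+]²/(0.35 − [H+]) = 2.13 × 10^-11
Assume [H+] ≪ 0.35: [H+] ≈ √(2.13 × 10^-11 × 0.35) = 2.73 × 10^-6 M
Check: 0.00078% ionized — well under 5%, approximation valid.
pH = −log(2.73 × 10^-6) = 5.56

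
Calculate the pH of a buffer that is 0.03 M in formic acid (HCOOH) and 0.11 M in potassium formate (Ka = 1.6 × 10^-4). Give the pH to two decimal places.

pH = 4.36

pKa = −log(1.6 × 10^-4) = 3.796
pH = pKa + log([A⁻]/[HA]) = 3.796 + log(0.11/0.03)
pH = 3.796 + (+0.564) = 4.36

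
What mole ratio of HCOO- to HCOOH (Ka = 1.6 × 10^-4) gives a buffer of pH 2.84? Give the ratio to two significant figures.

ratio = 0.11

pKa = -log(1.6 × 10^-4) = 3.796
pH = pKa + log(r) ⇒ log(r) = 2.84 − 3.796 = -0.956
r = [HCOO-]/[HCOOH] = 10^(-0.956) = 0.111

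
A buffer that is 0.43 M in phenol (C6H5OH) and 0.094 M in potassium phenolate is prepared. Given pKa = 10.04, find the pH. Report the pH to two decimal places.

Henderson–Hasselbalch: pH = pKa + log([C6H5O-]/[C6H5OH]) = 10.04 + log(0.094/0.43)
pH = 10.04 + (-0.660) = 9.38

pH = 9.38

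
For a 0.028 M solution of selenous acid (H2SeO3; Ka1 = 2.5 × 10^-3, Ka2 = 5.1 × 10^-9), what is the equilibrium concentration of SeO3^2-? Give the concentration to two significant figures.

First ionization gives [H+] ≈ [HSeO3-] = 7.21 × 10^-3 M.
Second step: Ka2 = [H+][SeO3^2-]/[HSeO3-] ≈ [SeO3^2-] (since [H+] ≈ [HSeO3-]).
So [SeO3^2-] ≈ Ka2.

5.1 × 10^-9 M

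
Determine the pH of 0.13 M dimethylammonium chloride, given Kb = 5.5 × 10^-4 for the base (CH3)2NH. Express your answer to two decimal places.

pH = 5.81

(CH3)2NH2+ is the conjugate acid of the weak base (CH3)2NH.
Ka = Kw/Kb = 1.0×10^-14 / 5.5 × 10^-4 = 1.82 × 10^-11
Ka = [H+]²/(0.13 − [H+]) = 1.82 × 10^-11
Assume [H+] ≪ 0.13: [H+] ≈ √(1.82 × 10^-11 × 0.13) = 1.54 × 10^-6 M
Check: 0.0012% ionized — well under 5%, approximation valid.
pH = −log[H+] = −log(1.54 × 10^-6) = 5.81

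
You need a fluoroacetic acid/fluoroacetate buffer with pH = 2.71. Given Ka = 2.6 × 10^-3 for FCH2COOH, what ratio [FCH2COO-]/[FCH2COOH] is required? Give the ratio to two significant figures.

pKa = -log(2.6 × 10^-3) = 2.585
pH = pKa + log(r) ⇒ log(r) = 2.71 − 2.585 = +0.125
r = [FCH2COO-]/[FCH2COOH] = 10^(+0.125) = 1.33

ratio = 1.3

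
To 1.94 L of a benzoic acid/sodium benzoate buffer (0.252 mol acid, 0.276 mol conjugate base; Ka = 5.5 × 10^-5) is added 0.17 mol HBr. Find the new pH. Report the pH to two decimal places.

pH = 3.66

After neutralization: n(C6H5COOH) = 0.422 mol, n(C6H5COO-) = 0.106 mol.
pKa = −log(5.5 × 10^-5) = 4.260
Henderson–Hasselbalch with mole ratio 0.106/0.422: pH = 4.260 + (-0.600)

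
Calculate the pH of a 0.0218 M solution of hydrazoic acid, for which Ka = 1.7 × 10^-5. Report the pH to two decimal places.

pH = 3.22

HN3 ⇌ N3- + H+
Ka = [H+]²/(0.0218 − [H+]) = 1.7 × 10^-5
Assume [H+] ≪ 0.0218: [H+] ≈ √(1.7 × 10^-5 × 0.0218) = 6.09 × 10^-4 M
pH = −log(6.09 × 10^-4) = 3.22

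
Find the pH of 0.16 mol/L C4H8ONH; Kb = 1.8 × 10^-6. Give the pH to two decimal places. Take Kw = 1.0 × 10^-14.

C4H8ONH + H2O ⇌ C4H8ONH2+ + OH-
Let x = [OH-] at equilibrium. Kb = x²/(0.16 − x).
Neglecting x in the denominator: x = √(1.8 × 10^-6 × 0.16) = 5.37 × 10^-4 M
pOH = −log(5.37 × 10^-4) = 3.27; pH = 14.00 − 3.27 = 10.73

pH = 10.73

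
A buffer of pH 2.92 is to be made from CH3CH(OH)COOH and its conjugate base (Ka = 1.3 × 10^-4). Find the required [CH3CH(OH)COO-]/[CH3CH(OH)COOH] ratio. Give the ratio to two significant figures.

ratio = 0.11

pKa = -log(1.3 × 10^-4) = 3.886
pH = pKa + log(r) ⇒ log(r) = 2.92 − 3.886 = -0.966
r = [CH3CH(OH)COO-]/[CH3CH(OH)COOH] = 10^(-0.966) = 0.108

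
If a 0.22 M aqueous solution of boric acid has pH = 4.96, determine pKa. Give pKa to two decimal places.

[H+] = 10^(-4.96) = 1.10 × 10^-5 M
At equilibrium [HA] = 0.22 − 1.10 × 10^-5 = 2.20 × 10^-1 M
Ka = [H+][A-]/[HA] = (1.10 × 10^-5)² / 2.20 × 10^-1 = 5.50 × 10^-10
pKa = -log(5.50 × 10^-10) = 9.26

pKa = 9.26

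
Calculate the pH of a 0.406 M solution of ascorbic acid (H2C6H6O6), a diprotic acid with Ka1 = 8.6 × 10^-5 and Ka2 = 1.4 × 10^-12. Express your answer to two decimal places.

pH = 2.23

Ka1 ≫ Ka2, so treat the first dissociation as the only significant source of H+.
Ka1 = x²/(0.406 − x) = 8.6 × 10^-5
x ≈ √(8.6 × 10^-5 × 0.406) = 5.91 × 10^-3 M
pH = −log(5.91 × 10^-3) = 2.23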